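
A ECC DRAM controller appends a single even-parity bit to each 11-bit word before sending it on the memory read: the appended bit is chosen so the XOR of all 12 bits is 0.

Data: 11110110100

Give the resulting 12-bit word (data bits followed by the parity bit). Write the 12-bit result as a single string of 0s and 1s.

XOR of the 11 data bits: 1⊕1⊕1⊕1⊕0⊕1⊕1⊕0⊕1⊕0⊕0 = 1
Parity bit = 1 (so all 12 bits XOR to 0).

111101101001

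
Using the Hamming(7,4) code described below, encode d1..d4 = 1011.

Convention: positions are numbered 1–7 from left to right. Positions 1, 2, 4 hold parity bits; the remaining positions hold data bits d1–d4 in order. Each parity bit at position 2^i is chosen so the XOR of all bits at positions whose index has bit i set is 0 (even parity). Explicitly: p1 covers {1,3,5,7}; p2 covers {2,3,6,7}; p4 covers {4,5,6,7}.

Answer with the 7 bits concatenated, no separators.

Place data at non-parity positions: p1 p2 1 p4 0 1 1
p1 (pos 1,3,5,7): XOR of data positions = 1⊕0⊕1 = 0
p2 (pos 2,3,6,7): XOR of data positions = 1⊕1⊕1 = 1
p4 (pos 4,5,6,7): XOR of data positions = 0⊕1⊕1 = 0
Codeword: 0110011

0110011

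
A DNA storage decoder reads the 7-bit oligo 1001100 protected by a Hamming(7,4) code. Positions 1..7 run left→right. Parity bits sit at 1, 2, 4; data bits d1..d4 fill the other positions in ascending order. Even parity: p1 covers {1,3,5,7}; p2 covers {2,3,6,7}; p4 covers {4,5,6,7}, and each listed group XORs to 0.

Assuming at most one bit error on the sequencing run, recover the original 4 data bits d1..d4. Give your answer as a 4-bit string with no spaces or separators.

s1 (pos 1,3,5,7): 1⊕0⊕1⊕0 = 0
s2 (pos 2,3,6,7): 0⊕0⊕0⊕0 = 0
s4 (pos 4,5,6,7): 1⊕1⊕0⊕0 = 0
Syndrome s4…s1 = 000 → no error.
Read data bits from positions 3,5,6,7: 0100

0100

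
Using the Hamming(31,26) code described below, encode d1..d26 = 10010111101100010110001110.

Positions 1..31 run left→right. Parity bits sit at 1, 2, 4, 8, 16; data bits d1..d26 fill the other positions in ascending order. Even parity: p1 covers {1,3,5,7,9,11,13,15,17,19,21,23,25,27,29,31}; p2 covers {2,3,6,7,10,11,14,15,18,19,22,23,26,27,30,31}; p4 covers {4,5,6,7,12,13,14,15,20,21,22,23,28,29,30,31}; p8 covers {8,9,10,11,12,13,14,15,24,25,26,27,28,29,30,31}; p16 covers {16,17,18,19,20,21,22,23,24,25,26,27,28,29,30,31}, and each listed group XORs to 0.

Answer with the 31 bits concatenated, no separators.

Place data at non-parity positions: p1 p2 1 p4 0 0 1 p8 0 1 1 1 1 0 1 p16 1 0 0 0 1 0 1 1 0 0 0 1 1 1 0
p1 (pos 1,3,5,7,9,11,13,15,17,19,21,23,25,27,29,31): XOR of data positions = 1⊕0⊕1⊕0⊕1⊕1⊕1⊕1⊕0⊕1⊕1⊕0⊕0⊕1⊕0 = 1
p2 (pos 2,3,6,7,10,11,14,15,18,19,22,23,26,27,30,31): XOR of data positions = 1⊕0⊕1⊕1⊕1⊕0⊕1⊕0⊕0⊕0⊕1⊕0⊕0⊕1⊕0 = 1
p4 (pos 4,5,6,7,12,13,14,15,20,21,22,23,28,29,30,31): XOR of data positions = 0⊕0⊕1⊕1⊕1⊕0⊕1⊕0⊕1⊕0⊕1⊕1⊕1⊕1⊕0 = 1
p8 (pos 8,9,10,11,12,13,14,15,24,25,26,27,28,29,30,31): XOR of data positions = 0⊕1⊕1⊕1⊕1⊕0⊕1⊕1⊕0⊕0⊕0⊕1⊕1⊕1⊕0 = 1
p16 (pos 16,17,18,19,20,21,22,23,24,25,26,27,28,29,30,31): XOR of data positions = 1⊕0⊕0⊕0⊕1⊕0⊕1⊕1⊕0⊕0⊕0⊕1⊕1⊕1⊕0 = 1
Codeword: 1111001101111011100010110001110

1111001101111011100010110001110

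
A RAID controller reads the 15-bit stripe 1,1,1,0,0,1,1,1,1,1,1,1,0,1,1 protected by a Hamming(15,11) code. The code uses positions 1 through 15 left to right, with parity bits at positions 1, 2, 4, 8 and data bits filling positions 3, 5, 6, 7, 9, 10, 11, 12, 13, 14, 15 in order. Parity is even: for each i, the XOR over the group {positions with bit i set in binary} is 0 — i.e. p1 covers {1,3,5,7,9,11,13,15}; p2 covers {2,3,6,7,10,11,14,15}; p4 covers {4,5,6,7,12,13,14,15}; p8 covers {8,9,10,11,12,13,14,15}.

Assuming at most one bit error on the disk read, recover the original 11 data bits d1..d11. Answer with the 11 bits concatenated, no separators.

10111110011

s1 (pos 1,3,5,7,9,11,13,15): 1⊕1⊕0⊕1⊕1⊕1⊕0⊕1 = 0
s2 (pos 2,3,6,7,10,11,14,15): 1⊕1⊕1⊕1⊕1⊕1⊕1⊕1 = 0
s4 (pos 4,5,6,7,12,13,14,15): 0⊕0⊕1⊕1⊕1⊕0⊕1⊕1 = 1
s8 (pos 8,9,10,11,12,13,14,15): 1⊕1⊕1⊕1⊕1⊕0⊕1⊕1 = 1
Syndrome s8…s1 = 1100 → error at position 12.
Flip position 12: 111001111111011 → 111001111110011
Read data bits from positions 3,5,6,7,9,10,11,12,13,14,15: 10111110011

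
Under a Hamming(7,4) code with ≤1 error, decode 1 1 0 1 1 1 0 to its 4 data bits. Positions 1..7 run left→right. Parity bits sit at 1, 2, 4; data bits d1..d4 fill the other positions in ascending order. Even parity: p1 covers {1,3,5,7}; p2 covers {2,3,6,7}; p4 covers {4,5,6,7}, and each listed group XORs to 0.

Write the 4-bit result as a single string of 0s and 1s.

s1 (pos 1,3,5,7): 1⊕0⊕1⊕0 = 0
s2 (pos 2,3,6,7): 1⊕0⊕1⊕0 = 0
s4 (pos 4,5,6,7): 1⊕1⊕1⊕0 = 1
Syndrome s4…s1 = 100 → error at position 4.
Flip position 4: 1101110 → 1100110
Read data bits from positions 3,5,6,7: 0110

0110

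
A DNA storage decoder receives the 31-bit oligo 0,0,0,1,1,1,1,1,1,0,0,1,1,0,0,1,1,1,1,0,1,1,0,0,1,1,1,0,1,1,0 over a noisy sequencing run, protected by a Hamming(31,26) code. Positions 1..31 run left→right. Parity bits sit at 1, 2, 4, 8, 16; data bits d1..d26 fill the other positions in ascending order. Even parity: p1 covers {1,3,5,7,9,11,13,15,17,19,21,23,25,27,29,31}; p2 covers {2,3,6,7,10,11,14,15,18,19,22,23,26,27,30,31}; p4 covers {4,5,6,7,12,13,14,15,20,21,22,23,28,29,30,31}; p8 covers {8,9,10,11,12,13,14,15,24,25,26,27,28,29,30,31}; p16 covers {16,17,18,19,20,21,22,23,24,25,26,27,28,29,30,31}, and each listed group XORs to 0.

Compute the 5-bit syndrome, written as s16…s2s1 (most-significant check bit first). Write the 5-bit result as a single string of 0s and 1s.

11000

s1 (pos 1,3,5,7,9,11,13,15,17,19,21,23,25,27,29,31): 0⊕0⊕1⊕1⊕1⊕0⊕1⊕0⊕1⊕1⊕1⊕0⊕1⊕1⊕1⊕0 = 0
s2 (pos 2,3,6,7,10,11,14,15,18,19,22,23,26,27,30,31): 0⊕0⊕1⊕1⊕0⊕0⊕0⊕0⊕1⊕1⊕1⊕0⊕1⊕1⊕1⊕0 = 0
s4 (pos 4,5,6,7,12,13,14,15,20,21,22,23,28,29,30,31): 1⊕1⊕1⊕1⊕1⊕1⊕0⊕0⊕0⊕1⊕1⊕0⊕0⊕1⊕1⊕0 = 0
s8 (pos 8,9,10,11,12,13,14,15,24,25,26,27,28,29,30,31): 1⊕1⊕0⊕0⊕1⊕1⊕0⊕0⊕0⊕1⊕1⊕1⊕0⊕1⊕1⊕0 = 1
s16 (pos 16,17,18,19,20,21,22,23,24,25,26,27,28,29,30,31): 1⊕1⊕1⊕1⊕0⊕1⊕1⊕0⊕0⊕1⊕1⊕1⊕0⊕1⊕1⊕0 = 1
Syndrome s16…s1 = 11000 → error at position 24.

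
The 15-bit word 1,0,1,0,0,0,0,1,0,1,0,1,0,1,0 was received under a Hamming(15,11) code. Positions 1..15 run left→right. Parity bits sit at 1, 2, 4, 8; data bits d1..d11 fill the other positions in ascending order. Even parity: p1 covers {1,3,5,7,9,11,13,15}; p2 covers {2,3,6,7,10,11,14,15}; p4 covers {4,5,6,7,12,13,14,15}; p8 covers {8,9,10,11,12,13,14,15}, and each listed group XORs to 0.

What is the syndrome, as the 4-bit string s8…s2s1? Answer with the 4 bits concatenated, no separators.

s1 (pos 1,3,5,7,9,11,13,15): 1⊕1⊕0⊕0⊕0⊕0⊕0⊕0 = 0
s2 (pos 2,3,6,7,10,11,14,15): 0⊕1⊕0⊕0⊕1⊕0⊕1⊕0 = 1
s4 (pos 4,5,6,7,12,13,14,15): 0⊕0⊕0⊕0⊕1⊕0⊕1⊕0 = 0
s8 (pos 8,9,10,11,12,13,14,15): 1⊕0⊕1⊕0⊕1⊕0⊕1⊕0 = 0
Syndrome s8…s1 = 0010 → error at position 2.

0010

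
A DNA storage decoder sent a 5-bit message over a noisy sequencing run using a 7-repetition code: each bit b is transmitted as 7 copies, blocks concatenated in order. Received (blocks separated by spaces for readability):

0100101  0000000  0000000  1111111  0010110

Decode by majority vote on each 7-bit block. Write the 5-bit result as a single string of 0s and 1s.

Block 1 (0100101): 3 ones → 0
Block 2 (0000000): 0 ones → 0
Block 3 (0000000): 0 ones → 0
Block 4 (1111111): 7 ones → 1
Block 5 (0010110): 3 ones → 0

00010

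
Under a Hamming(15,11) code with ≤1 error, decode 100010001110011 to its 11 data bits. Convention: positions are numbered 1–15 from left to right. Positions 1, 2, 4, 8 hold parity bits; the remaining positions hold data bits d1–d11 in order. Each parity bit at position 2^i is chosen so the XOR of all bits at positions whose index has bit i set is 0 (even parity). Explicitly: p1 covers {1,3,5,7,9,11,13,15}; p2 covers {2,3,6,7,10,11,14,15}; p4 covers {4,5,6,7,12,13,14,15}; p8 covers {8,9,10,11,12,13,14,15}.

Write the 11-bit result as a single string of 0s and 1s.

01001110111

s1 (pos 1,3,5,7,9,11,13,15): 1⊕0⊕1⊕0⊕1⊕1⊕0⊕1 = 1
s2 (pos 2,3,6,7,10,11,14,15): 0⊕0⊕0⊕0⊕1⊕1⊕1⊕1 = 0
s4 (pos 4,5,6,7,12,13,14,15): 0⊕1⊕0⊕0⊕0⊕0⊕1⊕1 = 1
s8 (pos 8,9,10,11,12,13,14,15): 0⊕1⊕1⊕1⊕0⊕0⊕1⊕1 = 1
Syndrome s8…s1 = 1101 → error at position 13.
Flip position 13: 100010001110011 → 100010001110111
Read data bits from positions 3,5,6,7,9,10,11,12,13,14,15: 01001110111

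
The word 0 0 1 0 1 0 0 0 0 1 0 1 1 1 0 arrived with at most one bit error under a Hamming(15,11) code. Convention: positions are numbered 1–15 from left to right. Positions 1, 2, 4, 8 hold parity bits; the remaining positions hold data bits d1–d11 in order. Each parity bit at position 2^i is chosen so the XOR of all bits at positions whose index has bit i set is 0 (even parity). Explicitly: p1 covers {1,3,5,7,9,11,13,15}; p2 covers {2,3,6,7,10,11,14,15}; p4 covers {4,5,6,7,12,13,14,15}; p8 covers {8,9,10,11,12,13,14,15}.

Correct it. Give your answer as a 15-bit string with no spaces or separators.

000010000101110

s1 (pos 1,3,5,7,9,11,13,15): 0⊕1⊕1⊕0⊕0⊕0⊕1⊕0 = 1
s2 (pos 2,3,6,7,10,11,14,15): 0⊕1⊕0⊕0⊕1⊕0⊕1⊕0 = 1
s4 (pos 4,5,6,7,12,13,14,15): 0⊕1⊕0⊕0⊕1⊕1⊕1⊕0 = 0
s8 (pos 8,9,10,11,12,13,14,15): 0⊕0⊕1⊕0⊕1⊕1⊕1⊕0 = 0
Syndrome s8…s1 = 0011 → error at position 3.
Flip position 3: 001010000101110 → 000010000101110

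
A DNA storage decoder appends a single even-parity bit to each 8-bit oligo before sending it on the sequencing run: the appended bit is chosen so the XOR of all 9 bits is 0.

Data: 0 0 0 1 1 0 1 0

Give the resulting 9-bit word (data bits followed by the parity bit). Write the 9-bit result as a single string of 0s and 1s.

000110101

XOR of the 8 data bits: 0⊕0⊕0⊕1⊕1⊕0⊕1⊕0 = 1
Parity bit = 1 (so all 9 bits XOR to 0).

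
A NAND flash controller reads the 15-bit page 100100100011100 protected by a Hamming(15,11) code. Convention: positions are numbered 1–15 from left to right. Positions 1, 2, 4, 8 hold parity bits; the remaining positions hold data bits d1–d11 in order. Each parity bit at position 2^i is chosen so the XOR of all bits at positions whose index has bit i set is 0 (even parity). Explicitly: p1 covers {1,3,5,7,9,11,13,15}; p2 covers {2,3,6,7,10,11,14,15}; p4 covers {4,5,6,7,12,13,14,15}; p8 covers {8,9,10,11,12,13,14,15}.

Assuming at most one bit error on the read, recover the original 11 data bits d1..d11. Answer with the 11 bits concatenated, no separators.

00010011100

s1 (pos 1,3,5,7,9,11,13,15): 1⊕0⊕0⊕1⊕0⊕1⊕1⊕0 = 0
s2 (pos 2,3,6,7,10,11,14,15): 0⊕0⊕0⊕1⊕0⊕1⊕0⊕0 = 0
s4 (pos 4,5,6,7,12,13,14,15): 1⊕0⊕0⊕1⊕1⊕1⊕0⊕0 = 0
s8 (pos 8,9,10,11,12,13,14,15): 0⊕0⊕0⊕1⊕1⊕1⊕0⊕0 = 1
Syndrome s8…s1 = 1000 → error at position 8.
Flip position 8: 100100100011100 → 100100110011100
Read data bits from positions 3,5,6,7,9,10,11,12,13,14,15: 00010011100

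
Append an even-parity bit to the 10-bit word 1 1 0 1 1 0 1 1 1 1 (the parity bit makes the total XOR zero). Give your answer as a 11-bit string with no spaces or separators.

11011011110

XOR of the 10 data bits: 1⊕1⊕0⊕1⊕1⊕0⊕1⊕1⊕1⊕1 = 0
Parity bit = 0 (so all 11 bits XOR to 0).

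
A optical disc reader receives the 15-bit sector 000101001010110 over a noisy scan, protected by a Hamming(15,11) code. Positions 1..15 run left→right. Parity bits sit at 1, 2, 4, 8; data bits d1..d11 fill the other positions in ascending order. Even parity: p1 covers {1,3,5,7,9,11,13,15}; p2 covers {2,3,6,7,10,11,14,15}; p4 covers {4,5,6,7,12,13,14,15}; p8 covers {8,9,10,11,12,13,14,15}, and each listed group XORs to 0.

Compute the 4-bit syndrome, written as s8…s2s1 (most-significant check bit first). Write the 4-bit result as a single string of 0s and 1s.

s1 (pos 1,3,5,7,9,11,13,15): 0⊕0⊕0⊕0⊕1⊕1⊕1⊕0 = 1
s2 (pos 2,3,6,7,10,11,14,15): 0⊕0⊕1⊕0⊕0⊕1⊕1⊕0 = 1
s4 (pos 4,5,6,7,12,13,14,15): 1⊕0⊕1⊕0⊕0⊕1⊕1⊕0 = 0
s8 (pos 8,9,10,11,12,13,14,15): 0⊕1⊕0⊕1⊕0⊕1⊕1⊕0 = 0
Syndrome s8…s1 = 0011 → error at position 3.

0011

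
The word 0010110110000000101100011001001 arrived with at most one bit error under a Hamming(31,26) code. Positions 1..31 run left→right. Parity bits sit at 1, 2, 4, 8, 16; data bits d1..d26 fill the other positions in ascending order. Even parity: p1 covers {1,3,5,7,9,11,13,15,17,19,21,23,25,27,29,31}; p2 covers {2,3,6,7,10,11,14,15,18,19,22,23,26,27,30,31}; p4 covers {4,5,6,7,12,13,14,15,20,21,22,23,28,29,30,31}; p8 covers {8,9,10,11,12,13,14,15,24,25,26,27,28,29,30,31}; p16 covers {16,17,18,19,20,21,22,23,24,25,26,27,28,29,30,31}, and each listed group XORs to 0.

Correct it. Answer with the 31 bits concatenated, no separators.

s1 (pos 1,3,5,7,9,11,13,15,17,19,21,23,25,27,29,31): 0⊕1⊕1⊕0⊕1⊕0⊕0⊕0⊕1⊕1⊕0⊕0⊕1⊕0⊕0⊕1 = 1
s2 (pos 2,3,6,7,10,11,14,15,18,19,22,23,26,27,30,31): 0⊕1⊕1⊕0⊕0⊕0⊕0⊕0⊕0⊕1⊕0⊕0⊕0⊕0⊕0⊕1 = 0
s4 (pos 4,5,6,7,12,13,14,15,20,21,22,23,28,29,30,31): 0⊕1⊕1⊕0⊕0⊕0⊕0⊕0⊕1⊕0⊕0⊕0⊕1⊕0⊕0⊕1 = 1
s8 (pos 8,9,10,11,12,13,14,15,24,25,26,27,28,29,30,31): 1⊕1⊕0⊕0⊕0⊕0⊕0⊕0⊕1⊕1⊕0⊕0⊕1⊕0⊕0⊕1 = 0
s16 (pos 16,17,18,19,20,21,22,23,24,25,26,27,28,29,30,31): 0⊕1⊕0⊕1⊕1⊕0⊕0⊕0⊕1⊕1⊕0⊕0⊕1⊕0⊕0⊕1 = 1
Syndrome s16…s1 = 10101 → error at position 21.
Flip position 21: 0010110110000000101100011001001 → 0010110110000000101110011001001

0010110110000000101110011001001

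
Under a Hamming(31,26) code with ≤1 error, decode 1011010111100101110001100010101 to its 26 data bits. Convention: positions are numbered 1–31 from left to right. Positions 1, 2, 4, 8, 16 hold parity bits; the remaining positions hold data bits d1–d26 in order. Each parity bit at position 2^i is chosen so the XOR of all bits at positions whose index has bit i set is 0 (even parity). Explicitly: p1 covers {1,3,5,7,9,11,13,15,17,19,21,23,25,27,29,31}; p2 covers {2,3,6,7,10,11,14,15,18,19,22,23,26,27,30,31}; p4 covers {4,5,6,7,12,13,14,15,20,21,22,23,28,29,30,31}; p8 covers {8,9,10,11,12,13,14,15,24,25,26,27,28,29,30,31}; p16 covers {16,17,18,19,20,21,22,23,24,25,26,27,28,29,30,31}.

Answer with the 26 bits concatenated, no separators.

11101110010110001100010101

s1 (pos 1,3,5,7,9,11,13,15,17,19,21,23,25,27,29,31): 1⊕1⊕0⊕0⊕1⊕1⊕0⊕0⊕1⊕0⊕0⊕1⊕0⊕1⊕1⊕1 = 1
s2 (pos 2,3,6,7,10,11,14,15,18,19,22,23,26,27,30,31): 0⊕1⊕1⊕0⊕1⊕1⊕1⊕0⊕1⊕0⊕1⊕1⊕0⊕1⊕0⊕1 = 0
s4 (pos 4,5,6,7,12,13,14,15,20,21,22,23,28,29,30,31): 1⊕0⊕1⊕0⊕0⊕0⊕1⊕0⊕0⊕0⊕1⊕1⊕0⊕1⊕0⊕1 = 1
s8 (pos 8,9,10,11,12,13,14,15,24,25,26,27,28,29,30,31): 1⊕1⊕1⊕1⊕0⊕0⊕1⊕0⊕0⊕0⊕0⊕1⊕0⊕1⊕0⊕1 = 0
s16 (pos 16,17,18,19,20,21,22,23,24,25,26,27,28,29,30,31): 1⊕1⊕1⊕0⊕0⊕0⊕1⊕1⊕0⊕0⊕0⊕1⊕0⊕1⊕0⊕1 = 0
Syndrome s16…s1 = 00101 → error at position 5.
Flip position 5: 1011010111100101110001100010101 → 1011110111100101110001100010101
Read data bits from positions 3,5,6,7,9,10,11,12,13,14,15,17,18,19,20,21,22,23,24,25,26,27,28,29,30,31: 11101110010110001100010101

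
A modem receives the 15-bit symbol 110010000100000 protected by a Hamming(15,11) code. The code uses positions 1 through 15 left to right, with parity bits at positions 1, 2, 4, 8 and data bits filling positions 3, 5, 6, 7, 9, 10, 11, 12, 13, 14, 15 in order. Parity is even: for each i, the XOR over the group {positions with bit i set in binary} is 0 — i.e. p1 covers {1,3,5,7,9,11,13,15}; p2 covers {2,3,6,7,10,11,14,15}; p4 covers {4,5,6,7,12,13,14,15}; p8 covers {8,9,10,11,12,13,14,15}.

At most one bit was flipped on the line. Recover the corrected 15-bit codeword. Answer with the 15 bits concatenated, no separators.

110010000101000

s1 (pos 1,3,5,7,9,11,13,15): 1⊕0⊕1⊕0⊕0⊕0⊕0⊕0 = 0
s2 (pos 2,3,6,7,10,11,14,15): 1⊕0⊕0⊕0⊕1⊕0⊕0⊕0 = 0
s4 (pos 4,5,6,7,12,13,14,15): 0⊕1⊕0⊕0⊕0⊕0⊕0⊕0 = 1
s8 (pos 8,9,10,11,12,13,14,15): 0⊕0⊕1⊕0⊕0⊕0⊕0⊕0 = 1
Syndrome s8…s1 = 1100 → error at position 12.
Flip position 12: 110010000100000 → 110010000101000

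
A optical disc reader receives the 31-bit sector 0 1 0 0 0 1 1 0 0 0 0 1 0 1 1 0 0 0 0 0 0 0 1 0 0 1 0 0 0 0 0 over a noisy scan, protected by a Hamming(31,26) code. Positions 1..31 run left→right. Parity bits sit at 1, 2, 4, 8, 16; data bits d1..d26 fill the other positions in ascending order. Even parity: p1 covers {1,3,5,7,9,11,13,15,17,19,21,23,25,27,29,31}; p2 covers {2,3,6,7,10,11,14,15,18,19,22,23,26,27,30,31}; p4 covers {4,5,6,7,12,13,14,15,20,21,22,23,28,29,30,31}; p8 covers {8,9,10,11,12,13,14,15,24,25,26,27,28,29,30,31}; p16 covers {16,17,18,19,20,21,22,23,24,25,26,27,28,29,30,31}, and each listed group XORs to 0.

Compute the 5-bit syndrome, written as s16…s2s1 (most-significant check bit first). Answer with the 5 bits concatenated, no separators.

00011

s1 (pos 1,3,5,7,9,11,13,15,17,19,21,23,25,27,29,31): 0⊕0⊕0⊕1⊕0⊕0⊕0⊕1⊕0⊕0⊕0⊕1⊕0⊕0⊕0⊕0 = 1
s2 (pos 2,3,6,7,10,11,14,15,18,19,22,23,26,27,30,31): 1⊕0⊕1⊕1⊕0⊕0⊕1⊕1⊕0⊕0⊕0⊕1⊕1⊕0⊕0⊕0 = 1
s4 (pos 4,5,6,7,12,13,14,15,20,21,22,23,28,29,30,31): 0⊕0⊕1⊕1⊕1⊕0⊕1⊕1⊕0⊕0⊕0⊕1⊕0⊕0⊕0⊕0 = 0
s8 (pos 8,9,10,11,12,13,14,15,24,25,26,27,28,29,30,31): 0⊕0⊕0⊕0⊕1⊕0⊕1⊕1⊕0⊕0⊕1⊕0⊕0⊕0⊕0⊕0 = 0
s16 (pos 16,17,18,19,20,21,22,23,24,25,26,27,28,29,30,31): 0⊕0⊕0⊕0⊕0⊕0⊕0⊕1⊕0⊕0⊕1⊕0⊕0⊕0⊕0⊕0 = 0
Syndrome s16…s1 = 00011 → error at position 3.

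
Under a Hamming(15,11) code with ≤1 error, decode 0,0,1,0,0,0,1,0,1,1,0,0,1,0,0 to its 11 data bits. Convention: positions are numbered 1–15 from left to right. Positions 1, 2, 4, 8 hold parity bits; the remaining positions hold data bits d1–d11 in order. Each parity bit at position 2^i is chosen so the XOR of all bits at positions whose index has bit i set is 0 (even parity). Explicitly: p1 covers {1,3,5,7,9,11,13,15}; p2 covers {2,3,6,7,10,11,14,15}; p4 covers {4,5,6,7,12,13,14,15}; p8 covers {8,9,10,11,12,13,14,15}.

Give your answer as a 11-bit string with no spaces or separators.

s1 (pos 1,3,5,7,9,11,13,15): 0⊕1⊕0⊕1⊕1⊕0⊕1⊕0 = 0
s2 (pos 2,3,6,7,10,11,14,15): 0⊕1⊕0⊕1⊕1⊕0⊕0⊕0 = 1
s4 (pos 4,5,6,7,12,13,14,15): 0⊕0⊕0⊕1⊕0⊕1⊕0⊕0 = 0
s8 (pos 8,9,10,11,12,13,14,15): 0⊕1⊕1⊕0⊕0⊕1⊕0⊕0 = 1
Syndrome s8…s1 = 1010 → error at position 10.
Flip position 10: 001000101100100 → 001000101000100
Read data bits from positions 3,5,6,7,9,10,11,12,13,14,15: 10011000100

10011000100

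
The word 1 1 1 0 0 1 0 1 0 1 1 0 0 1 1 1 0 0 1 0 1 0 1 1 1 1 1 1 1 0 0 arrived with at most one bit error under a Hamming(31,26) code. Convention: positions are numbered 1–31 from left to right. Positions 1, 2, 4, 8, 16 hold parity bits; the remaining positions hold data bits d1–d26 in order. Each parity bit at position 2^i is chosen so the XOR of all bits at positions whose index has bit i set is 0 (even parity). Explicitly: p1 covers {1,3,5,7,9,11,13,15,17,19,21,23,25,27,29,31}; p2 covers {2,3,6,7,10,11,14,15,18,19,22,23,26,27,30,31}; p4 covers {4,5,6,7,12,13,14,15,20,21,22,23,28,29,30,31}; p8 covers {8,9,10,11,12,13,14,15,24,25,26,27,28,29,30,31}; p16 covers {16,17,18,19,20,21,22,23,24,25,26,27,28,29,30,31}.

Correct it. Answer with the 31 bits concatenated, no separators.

s1 (pos 1,3,5,7,9,11,13,15,17,19,21,23,25,27,29,31): 1⊕1⊕0⊕0⊕0⊕1⊕0⊕1⊕0⊕1⊕1⊕1⊕1⊕1⊕1⊕0 = 0
s2 (pos 2,3,6,7,10,11,14,15,18,19,22,23,26,27,30,31): 1⊕1⊕1⊕0⊕1⊕1⊕1⊕1⊕0⊕1⊕0⊕1⊕1⊕1⊕0⊕0 = 1
s4 (pos 4,5,6,7,12,13,14,15,20,21,22,23,28,29,30,31): 0⊕0⊕1⊕0⊕0⊕0⊕1⊕1⊕0⊕1⊕0⊕1⊕1⊕1⊕0⊕0 = 1
s8 (pos 8,9,10,11,12,13,14,15,24,25,26,27,28,29,30,31): 1⊕0⊕1⊕1⊕0⊕0⊕1⊕1⊕1⊕1⊕1⊕1⊕1⊕1⊕0⊕0 = 1
s16 (pos 16,17,18,19,20,21,22,23,24,25,26,27,28,29,30,31): 1⊕0⊕0⊕1⊕0⊕1⊕0⊕1⊕1⊕1⊕1⊕1⊕1⊕1⊕0⊕0 = 0
Syndrome s16…s1 = 01110 → error at position 14.
Flip position 14: 1110010101100111001010111111100 → 1110010101100011001010111111100

1110010101100011001010111111100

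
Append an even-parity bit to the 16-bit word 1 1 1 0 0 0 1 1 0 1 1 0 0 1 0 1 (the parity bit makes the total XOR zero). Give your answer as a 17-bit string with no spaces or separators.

11100011011001011

XOR of the 16 data bits: 1⊕1⊕1⊕0⊕0⊕0⊕1⊕1⊕0⊕1⊕1⊕0⊕0⊕1⊕0⊕1 = 1
Parity bit = 1 (so all 17 bits XOR to 0).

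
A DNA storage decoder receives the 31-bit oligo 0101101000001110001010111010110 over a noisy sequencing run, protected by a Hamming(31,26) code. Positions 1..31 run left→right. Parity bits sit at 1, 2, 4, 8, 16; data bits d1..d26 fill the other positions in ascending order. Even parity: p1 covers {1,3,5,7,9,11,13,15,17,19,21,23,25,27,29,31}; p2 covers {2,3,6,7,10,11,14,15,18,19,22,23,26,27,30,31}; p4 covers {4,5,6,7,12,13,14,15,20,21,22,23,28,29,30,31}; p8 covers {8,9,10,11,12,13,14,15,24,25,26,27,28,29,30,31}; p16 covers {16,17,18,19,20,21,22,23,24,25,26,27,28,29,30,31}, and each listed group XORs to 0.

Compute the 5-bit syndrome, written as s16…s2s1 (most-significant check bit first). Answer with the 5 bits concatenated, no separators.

00000

s1 (pos 1,3,5,7,9,11,13,15,17,19,21,23,25,27,29,31): 0⊕0⊕1⊕1⊕0⊕0⊕1⊕1⊕0⊕1⊕1⊕1⊕1⊕1⊕1⊕0 = 0
s2 (pos 2,3,6,7,10,11,14,15,18,19,22,23,26,27,30,31): 1⊕0⊕0⊕1⊕0⊕0⊕1⊕1⊕0⊕1⊕0⊕1⊕0⊕1⊕1⊕0 = 0
s4 (pos 4,5,6,7,12,13,14,15,20,21,22,23,28,29,30,31): 1⊕1⊕0⊕1⊕0⊕1⊕1⊕1⊕0⊕1⊕0⊕1⊕0⊕1⊕1⊕0 = 0
s8 (pos 8,9,10,11,12,13,14,15,24,25,26,27,28,29,30,31): 0⊕0⊕0⊕0⊕0⊕1⊕1⊕1⊕1⊕1⊕0⊕1⊕0⊕1⊕1⊕0 = 0
s16 (pos 16,17,18,19,20,21,22,23,24,25,26,27,28,29,30,31): 0⊕0⊕0⊕1⊕0⊕1⊕0⊕1⊕1⊕1⊕0⊕1⊕0⊕1⊕1⊕0 = 0
Syndrome s16…s1 = 00000 → no error.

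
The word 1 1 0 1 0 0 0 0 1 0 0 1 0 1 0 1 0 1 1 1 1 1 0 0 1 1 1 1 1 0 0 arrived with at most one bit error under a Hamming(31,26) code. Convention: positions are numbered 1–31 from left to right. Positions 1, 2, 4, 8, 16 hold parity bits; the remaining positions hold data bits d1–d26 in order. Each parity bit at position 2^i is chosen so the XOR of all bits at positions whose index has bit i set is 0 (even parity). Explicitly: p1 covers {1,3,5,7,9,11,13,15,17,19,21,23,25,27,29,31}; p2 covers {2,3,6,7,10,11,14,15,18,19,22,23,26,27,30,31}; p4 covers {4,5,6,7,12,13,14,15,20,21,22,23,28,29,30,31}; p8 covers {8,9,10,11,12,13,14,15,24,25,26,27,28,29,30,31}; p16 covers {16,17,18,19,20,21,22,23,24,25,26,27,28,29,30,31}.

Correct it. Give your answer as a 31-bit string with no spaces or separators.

1101000010010101010111001111100

s1 (pos 1,3,5,7,9,11,13,15,17,19,21,23,25,27,29,31): 1⊕0⊕0⊕0⊕1⊕0⊕0⊕0⊕0⊕1⊕1⊕0⊕1⊕1⊕1⊕0 = 1
s2 (pos 2,3,6,7,10,11,14,15,18,19,22,23,26,27,30,31): 1⊕0⊕0⊕0⊕0⊕0⊕1⊕0⊕1⊕1⊕1⊕0⊕1⊕1⊕0⊕0 = 1
s4 (pos 4,5,6,7,12,13,14,15,20,21,22,23,28,29,30,31): 1⊕0⊕0⊕0⊕1⊕0⊕1⊕0⊕1⊕1⊕1⊕0⊕1⊕1⊕0⊕0 = 0
s8 (pos 8,9,10,11,12,13,14,15,24,25,26,27,28,29,30,31): 0⊕1⊕0⊕0⊕1⊕0⊕1⊕0⊕0⊕1⊕1⊕1⊕1⊕1⊕0⊕0 = 0
s16 (pos 16,17,18,19,20,21,22,23,24,25,26,27,28,29,30,31): 1⊕0⊕1⊕1⊕1⊕1⊕1⊕0⊕0⊕1⊕1⊕1⊕1⊕1⊕0⊕0 = 1
Syndrome s16…s1 = 10011 → error at position 19.
Flip position 19: 1101000010010101011111001111100 → 1101000010010101010111001111100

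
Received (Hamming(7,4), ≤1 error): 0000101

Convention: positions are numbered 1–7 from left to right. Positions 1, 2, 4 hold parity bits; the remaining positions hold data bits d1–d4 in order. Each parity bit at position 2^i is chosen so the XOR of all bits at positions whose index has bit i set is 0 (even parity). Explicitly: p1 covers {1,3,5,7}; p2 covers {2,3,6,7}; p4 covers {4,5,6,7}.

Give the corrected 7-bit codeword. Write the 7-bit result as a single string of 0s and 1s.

0100101

s1 (pos 1,3,5,7): 0⊕0⊕1⊕1 = 0
s2 (pos 2,3,6,7): 0⊕0⊕0⊕1 = 1
s4 (pos 4,5,6,7): 0⊕1⊕0⊕1 = 0
Syndrome s4…s1 = 010 → error at position 2.
Flip position 2: 0000101 → 0100101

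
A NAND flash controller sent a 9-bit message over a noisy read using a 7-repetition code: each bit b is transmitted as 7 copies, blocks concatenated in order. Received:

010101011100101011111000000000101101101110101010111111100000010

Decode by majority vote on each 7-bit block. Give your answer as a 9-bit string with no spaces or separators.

Block 1 (0101010): 3 ones → 0
Block 2 (1110010): 4 ones → 1
Block 3 (1011111): 6 ones → 1
Block 4 (0000000): 0 ones → 0
Block 5 (0010110): 3 ones → 0
Block 6 (1101110): 5 ones → 1
Block 7 (1010101): 4 ones → 1
Block 8 (1111110): 6 ones → 1
Block 9 (0000010): 1 one → 0

011001110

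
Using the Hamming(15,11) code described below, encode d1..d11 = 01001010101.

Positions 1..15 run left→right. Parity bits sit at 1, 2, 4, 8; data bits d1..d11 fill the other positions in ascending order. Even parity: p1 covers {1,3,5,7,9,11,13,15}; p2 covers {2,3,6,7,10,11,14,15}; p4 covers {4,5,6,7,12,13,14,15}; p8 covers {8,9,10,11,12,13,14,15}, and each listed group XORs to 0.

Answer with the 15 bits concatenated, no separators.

Place data at non-parity positions: p1 p2 0 p4 1 0 0 p8 1 0 1 0 1 0 1
p1 (pos 1,3,5,7,9,11,13,15): XOR of data positions = 0⊕1⊕0⊕1⊕1⊕1⊕1 = 1
p2 (pos 2,3,6,7,10,11,14,15): XOR of data positions = 0⊕0⊕0⊕0⊕1⊕0⊕1 = 0
p4 (pos 4,5,6,7,12,13,14,15): XOR of data positions = 1⊕0⊕0⊕0⊕1⊕0⊕1 = 1
p8 (pos 8,9,10,11,12,13,14,15): XOR of data positions = 1⊕0⊕1⊕0⊕1⊕0⊕1 = 0
Codeword: 100110001010101

100110001010101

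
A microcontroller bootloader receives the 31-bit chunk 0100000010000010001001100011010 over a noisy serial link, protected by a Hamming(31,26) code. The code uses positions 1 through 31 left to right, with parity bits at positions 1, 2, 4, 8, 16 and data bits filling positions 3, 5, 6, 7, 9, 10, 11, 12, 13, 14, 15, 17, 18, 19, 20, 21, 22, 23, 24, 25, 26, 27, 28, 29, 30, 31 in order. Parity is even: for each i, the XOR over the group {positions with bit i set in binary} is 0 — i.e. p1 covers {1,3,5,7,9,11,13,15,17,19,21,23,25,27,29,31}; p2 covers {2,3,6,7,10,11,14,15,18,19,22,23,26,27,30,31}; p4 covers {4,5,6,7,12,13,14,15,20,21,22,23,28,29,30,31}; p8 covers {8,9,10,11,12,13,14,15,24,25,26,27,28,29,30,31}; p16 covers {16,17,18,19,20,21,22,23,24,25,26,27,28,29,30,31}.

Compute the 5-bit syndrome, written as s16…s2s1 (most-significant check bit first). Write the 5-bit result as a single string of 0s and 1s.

01111

s1 (pos 1,3,5,7,9,11,13,15,17,19,21,23,25,27,29,31): 0⊕0⊕0⊕0⊕1⊕0⊕0⊕1⊕0⊕1⊕0⊕1⊕0⊕1⊕0⊕0 = 1
s2 (pos 2,3,6,7,10,11,14,15,18,19,22,23,26,27,30,31): 1⊕0⊕0⊕0⊕0⊕0⊕0⊕1⊕0⊕1⊕1⊕1⊕0⊕1⊕1⊕0 = 1
s4 (pos 4,5,6,7,12,13,14,15,20,21,22,23,28,29,30,31): 0⊕0⊕0⊕0⊕0⊕0⊕0⊕1⊕0⊕0⊕1⊕1⊕1⊕0⊕1⊕0 = 1
s8 (pos 8,9,10,11,12,13,14,15,24,25,26,27,28,29,30,31): 0⊕1⊕0⊕0⊕0⊕0⊕0⊕1⊕0⊕0⊕0⊕1⊕1⊕0⊕1⊕0 = 1
s16 (pos 16,17,18,19,20,21,22,23,24,25,26,27,28,29,30,31): 0⊕0⊕0⊕1⊕0⊕0⊕1⊕1⊕0⊕0⊕0⊕1⊕1⊕0⊕1⊕0 = 0
Syndrome s16…s1 = 01111 → error at position 15.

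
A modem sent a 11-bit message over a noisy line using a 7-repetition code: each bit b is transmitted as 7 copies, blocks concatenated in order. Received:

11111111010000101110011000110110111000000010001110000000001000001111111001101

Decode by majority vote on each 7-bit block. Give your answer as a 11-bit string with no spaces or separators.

Block 1 (1111111): 7 ones → 1
Block 2 (1010000): 2 ones → 0
Block 3 (1011100): 4 ones → 1
Block 4 (1100011): 4 ones → 1
Block 5 (0110111): 5 ones → 1
Block 6 (0000000): 0 ones → 0
Block 7 (1000111): 4 ones → 1
Block 8 (0000000): 0 ones → 0
Block 9 (0010000): 1 one → 0
Block 10 (0111111): 6 ones → 1
Block 11 (1001101): 4 ones → 1

10111010011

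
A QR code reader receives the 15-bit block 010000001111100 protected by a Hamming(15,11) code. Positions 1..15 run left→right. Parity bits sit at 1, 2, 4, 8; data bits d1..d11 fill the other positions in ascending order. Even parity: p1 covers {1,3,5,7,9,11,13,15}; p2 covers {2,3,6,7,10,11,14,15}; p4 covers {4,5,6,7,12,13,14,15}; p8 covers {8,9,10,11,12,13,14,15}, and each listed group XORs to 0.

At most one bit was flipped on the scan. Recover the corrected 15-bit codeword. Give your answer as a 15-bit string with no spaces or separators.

010000001101100

s1 (pos 1,3,5,7,9,11,13,15): 0⊕0⊕0⊕0⊕1⊕1⊕1⊕0 = 1
s2 (pos 2,3,6,7,10,11,14,15): 1⊕0⊕0⊕0⊕1⊕1⊕0⊕0 = 1
s4 (pos 4,5,6,7,12,13,14,15): 0⊕0⊕0⊕0⊕1⊕1⊕0⊕0 = 0
s8 (pos 8,9,10,11,12,13,14,15): 0⊕1⊕1⊕1⊕1⊕1⊕0⊕0 = 1
Syndrome s8…s1 = 1011 → error at position 11.
Flip position 11: 010000001111100 → 010000001101100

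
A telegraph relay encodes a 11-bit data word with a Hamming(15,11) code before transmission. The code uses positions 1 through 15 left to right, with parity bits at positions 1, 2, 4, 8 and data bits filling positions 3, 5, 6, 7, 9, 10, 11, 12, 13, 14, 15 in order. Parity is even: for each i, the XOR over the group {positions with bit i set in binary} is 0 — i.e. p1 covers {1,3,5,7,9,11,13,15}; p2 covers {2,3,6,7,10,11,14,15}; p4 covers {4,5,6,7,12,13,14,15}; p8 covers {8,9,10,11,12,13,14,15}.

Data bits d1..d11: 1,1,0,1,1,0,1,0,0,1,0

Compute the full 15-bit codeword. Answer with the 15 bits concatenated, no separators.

101110111010010

Place data at non-parity positions: p1 p2 1 p4 1 0 1 p8 1 0 1 0 0 1 0
p1 (pos 1,3,5,7,9,11,13,15): XOR of data positions = 1⊕1⊕1⊕1⊕1⊕0⊕0 = 1
p2 (pos 2,3,6,7,10,11,14,15): XOR of data positions = 1⊕0⊕1⊕0⊕1⊕1⊕0 = 0
p4 (pos 4,5,6,7,12,13,14,15): XOR of data positions = 1⊕0⊕1⊕0⊕0⊕1⊕0 = 1
p8 (pos 8,9,10,11,12,13,14,15): XOR of data positions = 1⊕0⊕1⊕0⊕0⊕1⊕0 = 1
Codeword: 101110111010010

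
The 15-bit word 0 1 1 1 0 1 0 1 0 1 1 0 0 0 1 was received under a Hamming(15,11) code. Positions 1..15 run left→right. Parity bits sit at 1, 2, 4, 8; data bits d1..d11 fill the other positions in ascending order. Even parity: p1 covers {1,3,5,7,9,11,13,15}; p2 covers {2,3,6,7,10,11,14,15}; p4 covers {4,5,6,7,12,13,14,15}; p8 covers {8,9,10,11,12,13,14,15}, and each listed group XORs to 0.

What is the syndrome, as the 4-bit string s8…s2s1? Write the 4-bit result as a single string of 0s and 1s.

0101

s1 (pos 1,3,5,7,9,11,13,15): 0⊕1⊕0⊕0⊕0⊕1⊕0⊕1 = 1
s2 (pos 2,3,6,7,10,11,14,15): 1⊕1⊕1⊕0⊕1⊕1⊕0⊕1 = 0
s4 (pos 4,5,6,7,12,13,14,15): 1⊕0⊕1⊕0⊕0⊕0⊕0⊕1 = 1
s8 (pos 8,9,10,11,12,13,14,15): 1⊕0⊕1⊕1⊕0⊕0⊕0⊕1 = 0
Syndrome s8…s1 = 0101 → error at position 5.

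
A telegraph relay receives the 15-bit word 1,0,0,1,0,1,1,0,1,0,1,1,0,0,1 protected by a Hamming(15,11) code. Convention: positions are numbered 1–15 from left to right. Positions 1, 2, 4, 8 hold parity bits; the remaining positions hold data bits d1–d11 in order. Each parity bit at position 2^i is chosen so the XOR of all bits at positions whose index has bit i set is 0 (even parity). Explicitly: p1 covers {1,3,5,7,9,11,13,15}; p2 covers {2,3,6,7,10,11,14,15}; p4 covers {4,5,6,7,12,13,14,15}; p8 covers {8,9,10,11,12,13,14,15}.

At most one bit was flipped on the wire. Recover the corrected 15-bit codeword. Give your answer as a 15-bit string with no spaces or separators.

100111101011001

s1 (pos 1,3,5,7,9,11,13,15): 1⊕0⊕0⊕1⊕1⊕1⊕0⊕1 = 1
s2 (pos 2,3,6,7,10,11,14,15): 0⊕0⊕1⊕1⊕0⊕1⊕0⊕1 = 0
s4 (pos 4,5,6,7,12,13,14,15): 1⊕0⊕1⊕1⊕1⊕0⊕0⊕1 = 1
s8 (pos 8,9,10,11,12,13,14,15): 0⊕1⊕0⊕1⊕1⊕0⊕0⊕1 = 0
Syndrome s8…s1 = 0101 → error at position 5.
Flip position 5: 100101101011001 → 100111101011001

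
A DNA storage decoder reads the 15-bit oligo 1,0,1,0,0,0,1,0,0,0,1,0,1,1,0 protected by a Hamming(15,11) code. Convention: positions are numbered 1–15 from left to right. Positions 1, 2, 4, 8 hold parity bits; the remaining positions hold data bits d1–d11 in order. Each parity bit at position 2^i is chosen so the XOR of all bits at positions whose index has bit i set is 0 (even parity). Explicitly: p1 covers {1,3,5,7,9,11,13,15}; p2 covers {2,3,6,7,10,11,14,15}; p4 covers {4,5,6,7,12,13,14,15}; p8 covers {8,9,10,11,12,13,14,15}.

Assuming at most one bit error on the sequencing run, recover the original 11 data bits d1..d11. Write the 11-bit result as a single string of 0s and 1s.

s1 (pos 1,3,5,7,9,11,13,15): 1⊕1⊕0⊕1⊕0⊕1⊕1⊕0 = 1
s2 (pos 2,3,6,7,10,11,14,15): 0⊕1⊕0⊕1⊕0⊕1⊕1⊕0 = 0
s4 (pos 4,5,6,7,12,13,14,15): 0⊕0⊕0⊕1⊕0⊕1⊕1⊕0 = 1
s8 (pos 8,9,10,11,12,13,14,15): 0⊕0⊕0⊕1⊕0⊕1⊕1⊕0 = 1
Syndrome s8…s1 = 1101 → error at position 13.
Flip position 13: 101000100010110 → 101000100010010
Read data bits from positions 3,5,6,7,9,10,11,12,13,14,15: 10010010010

10010010010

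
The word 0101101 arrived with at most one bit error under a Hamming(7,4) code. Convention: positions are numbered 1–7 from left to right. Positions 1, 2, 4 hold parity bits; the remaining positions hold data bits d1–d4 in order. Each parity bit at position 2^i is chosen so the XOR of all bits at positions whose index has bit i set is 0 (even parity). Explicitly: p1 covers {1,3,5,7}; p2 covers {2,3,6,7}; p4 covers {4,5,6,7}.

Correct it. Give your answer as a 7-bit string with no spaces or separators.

0100101

s1 (pos 1,3,5,7): 0⊕0⊕1⊕1 = 0
s2 (pos 2,3,6,7): 1⊕0⊕0⊕1 = 0
s4 (pos 4,5,6,7): 1⊕1⊕0⊕1 = 1
Syndrome s4…s1 = 100 → error at position 4.
Flip position 4: 0101101 → 0100101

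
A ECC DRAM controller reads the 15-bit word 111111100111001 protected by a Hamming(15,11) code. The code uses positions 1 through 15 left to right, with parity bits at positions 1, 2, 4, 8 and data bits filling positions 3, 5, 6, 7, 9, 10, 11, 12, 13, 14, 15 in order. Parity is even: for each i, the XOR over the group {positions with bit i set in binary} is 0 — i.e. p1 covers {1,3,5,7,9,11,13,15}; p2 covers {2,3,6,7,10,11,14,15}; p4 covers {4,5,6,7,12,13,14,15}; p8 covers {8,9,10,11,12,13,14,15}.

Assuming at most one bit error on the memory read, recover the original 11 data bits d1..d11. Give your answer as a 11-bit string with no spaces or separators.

s1 (pos 1,3,5,7,9,11,13,15): 1⊕1⊕1⊕1⊕0⊕1⊕0⊕1 = 0
s2 (pos 2,3,6,7,10,11,14,15): 1⊕1⊕1⊕1⊕1⊕1⊕0⊕1 = 1
s4 (pos 4,5,6,7,12,13,14,15): 1⊕1⊕1⊕1⊕1⊕0⊕0⊕1 = 0
s8 (pos 8,9,10,11,12,13,14,15): 0⊕0⊕1⊕1⊕1⊕0⊕0⊕1 = 0
Syndrome s8…s1 = 0010 → error at position 2.
Flip position 2: 111111100111001 → 101111100111001
Read data bits from positions 3,5,6,7,9,10,11,12,13,14,15: 11110111001

11110111001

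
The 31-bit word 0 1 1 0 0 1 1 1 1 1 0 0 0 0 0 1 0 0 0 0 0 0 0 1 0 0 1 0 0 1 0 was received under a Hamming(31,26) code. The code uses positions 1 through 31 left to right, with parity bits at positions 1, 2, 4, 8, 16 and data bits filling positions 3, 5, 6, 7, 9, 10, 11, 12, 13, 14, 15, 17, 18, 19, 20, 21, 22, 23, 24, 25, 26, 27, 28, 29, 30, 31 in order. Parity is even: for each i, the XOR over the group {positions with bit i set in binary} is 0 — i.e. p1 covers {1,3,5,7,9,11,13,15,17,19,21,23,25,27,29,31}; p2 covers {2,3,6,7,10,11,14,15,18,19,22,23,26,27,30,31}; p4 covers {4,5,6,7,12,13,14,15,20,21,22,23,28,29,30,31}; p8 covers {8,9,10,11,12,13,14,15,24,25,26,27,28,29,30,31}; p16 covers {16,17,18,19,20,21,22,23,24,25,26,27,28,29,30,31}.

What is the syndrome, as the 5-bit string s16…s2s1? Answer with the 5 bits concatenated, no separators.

s1 (pos 1,3,5,7,9,11,13,15,17,19,21,23,25,27,29,31): 0⊕1⊕0⊕1⊕1⊕0⊕0⊕0⊕0⊕0⊕0⊕0⊕0⊕1⊕0⊕0 = 0
s2 (pos 2,3,6,7,10,11,14,15,18,19,22,23,26,27,30,31): 1⊕1⊕1⊕1⊕1⊕0⊕0⊕0⊕0⊕0⊕0⊕0⊕0⊕1⊕1⊕0 = 1
s4 (pos 4,5,6,7,12,13,14,15,20,21,22,23,28,29,30,31): 0⊕0⊕1⊕1⊕0⊕0⊕0⊕0⊕0⊕0⊕0⊕0⊕0⊕0⊕1⊕0 = 1
s8 (pos 8,9,10,11,12,13,14,15,24,25,26,27,28,29,30,31): 1⊕1⊕1⊕0⊕0⊕0⊕0⊕0⊕1⊕0⊕0⊕1⊕0⊕0⊕1⊕0 = 0
s16 (pos 16,17,18,19,20,21,22,23,24,25,26,27,28,29,30,31): 1⊕0⊕0⊕0⊕0⊕0⊕0⊕0⊕1⊕0⊕0⊕1⊕0⊕0⊕1⊕0 = 0
Syndrome s16…s1 = 00110 → error at position 6.

00110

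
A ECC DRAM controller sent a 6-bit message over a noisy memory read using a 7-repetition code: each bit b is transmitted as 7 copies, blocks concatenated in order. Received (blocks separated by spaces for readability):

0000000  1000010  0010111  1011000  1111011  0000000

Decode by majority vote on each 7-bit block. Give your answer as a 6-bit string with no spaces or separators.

Block 1 (0000000): 0 ones → 0
Block 2 (1000010): 2 ones → 0
Block 3 (0010111): 4 ones → 1
Block 4 (1011000): 3 ones → 0
Block 5 (1111011): 6 ones → 1
Block 6 (0000000): 0 ones → 0

001010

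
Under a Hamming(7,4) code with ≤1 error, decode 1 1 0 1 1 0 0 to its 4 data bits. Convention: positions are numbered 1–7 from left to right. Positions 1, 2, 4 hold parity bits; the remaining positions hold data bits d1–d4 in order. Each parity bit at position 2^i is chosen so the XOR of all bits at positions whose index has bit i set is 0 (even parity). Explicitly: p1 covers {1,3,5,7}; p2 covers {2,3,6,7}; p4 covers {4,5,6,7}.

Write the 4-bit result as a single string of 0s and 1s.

0100

s1 (pos 1,3,5,7): 1⊕0⊕1⊕0 = 0
s2 (pos 2,3,6,7): 1⊕0⊕0⊕0 = 1
s4 (pos 4,5,6,7): 1⊕1⊕0⊕0 = 0
Syndrome s4…s1 = 010 → error at position 2.
Flip position 2: 1101100 → 1001100
Read data bits from positions 3,5,6,7: 0100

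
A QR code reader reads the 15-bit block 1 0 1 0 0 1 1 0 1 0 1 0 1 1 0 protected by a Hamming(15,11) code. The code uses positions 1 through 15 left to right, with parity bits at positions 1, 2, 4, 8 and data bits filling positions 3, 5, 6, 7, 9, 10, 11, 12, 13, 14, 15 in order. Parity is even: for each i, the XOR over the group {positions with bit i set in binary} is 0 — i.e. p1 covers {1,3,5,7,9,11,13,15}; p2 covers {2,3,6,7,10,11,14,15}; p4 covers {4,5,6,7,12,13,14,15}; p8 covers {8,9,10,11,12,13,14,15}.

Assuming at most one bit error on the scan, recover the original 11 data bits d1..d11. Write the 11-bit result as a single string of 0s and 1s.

s1 (pos 1,3,5,7,9,11,13,15): 1⊕1⊕0⊕1⊕1⊕1⊕1⊕0 = 0
s2 (pos 2,3,6,7,10,11,14,15): 0⊕1⊕1⊕1⊕0⊕1⊕1⊕0 = 1
s4 (pos 4,5,6,7,12,13,14,15): 0⊕0⊕1⊕1⊕0⊕1⊕1⊕0 = 0
s8 (pos 8,9,10,11,12,13,14,15): 0⊕1⊕0⊕1⊕0⊕1⊕1⊕0 = 0
Syndrome s8…s1 = 0010 → error at position 2.
Flip position 2: 101001101010110 → 111001101010110
Read data bits from positions 3,5,6,7,9,10,11,12,13,14,15: 10111010110

10111010110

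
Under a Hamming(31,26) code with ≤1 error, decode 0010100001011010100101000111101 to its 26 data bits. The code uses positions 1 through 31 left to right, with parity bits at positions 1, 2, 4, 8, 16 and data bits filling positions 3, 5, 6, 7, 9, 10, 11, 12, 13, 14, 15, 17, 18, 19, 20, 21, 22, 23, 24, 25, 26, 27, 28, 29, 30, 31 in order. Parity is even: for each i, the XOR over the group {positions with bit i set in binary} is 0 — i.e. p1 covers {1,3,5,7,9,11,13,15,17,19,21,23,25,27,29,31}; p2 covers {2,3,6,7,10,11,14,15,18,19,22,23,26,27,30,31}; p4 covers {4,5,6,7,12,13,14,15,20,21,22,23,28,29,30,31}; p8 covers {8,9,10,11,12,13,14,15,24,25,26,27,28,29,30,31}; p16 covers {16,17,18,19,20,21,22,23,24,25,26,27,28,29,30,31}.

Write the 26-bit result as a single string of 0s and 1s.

11000101111100101000111101

s1 (pos 1,3,5,7,9,11,13,15,17,19,21,23,25,27,29,31): 0⊕1⊕1⊕0⊕0⊕0⊕1⊕1⊕1⊕0⊕0⊕0⊕0⊕1⊕1⊕1 = 0
s2 (pos 2,3,6,7,10,11,14,15,18,19,22,23,26,27,30,31): 0⊕1⊕0⊕0⊕1⊕0⊕0⊕1⊕0⊕0⊕1⊕0⊕1⊕1⊕0⊕1 = 1
s4 (pos 4,5,6,7,12,13,14,15,20,21,22,23,28,29,30,31): 0⊕1⊕0⊕0⊕1⊕1⊕0⊕1⊕1⊕0⊕1⊕0⊕1⊕1⊕0⊕1 = 1
s8 (pos 8,9,10,11,12,13,14,15,24,25,26,27,28,29,30,31): 0⊕0⊕1⊕0⊕1⊕1⊕0⊕1⊕0⊕0⊕1⊕1⊕1⊕1⊕0⊕1 = 1
s16 (pos 16,17,18,19,20,21,22,23,24,25,26,27,28,29,30,31): 0⊕1⊕0⊕0⊕1⊕0⊕1⊕0⊕0⊕0⊕1⊕1⊕1⊕1⊕0⊕1 = 0
Syndrome s16…s1 = 01110 → error at position 14.
Flip position 14: 0010100001011010100101000111101 → 0010100001011110100101000111101
Read data bits from positions 3,5,6,7,9,10,11,12,13,14,15,17,18,19,20,21,22,23,24,25,26,27,28,29,30,31: 11000101111100101000111101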